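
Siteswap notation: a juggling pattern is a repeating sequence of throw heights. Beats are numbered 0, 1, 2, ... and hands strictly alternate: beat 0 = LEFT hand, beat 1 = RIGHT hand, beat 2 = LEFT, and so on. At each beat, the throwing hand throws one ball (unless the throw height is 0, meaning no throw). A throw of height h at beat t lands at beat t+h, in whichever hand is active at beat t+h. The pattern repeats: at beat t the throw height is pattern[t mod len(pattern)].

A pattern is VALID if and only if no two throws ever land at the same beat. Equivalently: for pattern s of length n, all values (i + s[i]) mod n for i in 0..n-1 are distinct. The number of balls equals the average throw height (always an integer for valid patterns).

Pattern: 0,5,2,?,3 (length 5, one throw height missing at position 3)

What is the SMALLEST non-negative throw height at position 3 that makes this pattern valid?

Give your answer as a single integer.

i=0: (0 + 0) mod 5 = 0
i=1: (1 + 5) mod 5 = 1
i=2: (2 + 2) mod 5 = 4
i=3: s[i]=? (unknown)
i=4: (4 + 3) mod 5 = 2
Known residues: [0, 1, 2, 4]; need a permutation of 0..4, so missing residue r = 3
Need (3 + s) mod 5 = 3; smallest s = (3 - 3) mod 5 = 0

Answer: 0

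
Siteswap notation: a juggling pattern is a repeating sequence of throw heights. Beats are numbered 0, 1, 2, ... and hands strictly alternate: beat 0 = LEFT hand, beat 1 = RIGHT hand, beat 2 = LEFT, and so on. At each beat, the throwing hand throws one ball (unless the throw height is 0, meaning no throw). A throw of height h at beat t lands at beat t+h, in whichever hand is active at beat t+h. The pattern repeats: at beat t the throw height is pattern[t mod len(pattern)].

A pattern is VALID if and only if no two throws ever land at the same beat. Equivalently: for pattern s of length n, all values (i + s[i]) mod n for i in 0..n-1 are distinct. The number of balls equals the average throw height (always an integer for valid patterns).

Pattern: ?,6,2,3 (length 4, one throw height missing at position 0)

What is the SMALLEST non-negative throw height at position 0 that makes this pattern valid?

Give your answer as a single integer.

i=0: s[i]=? (unknown)
i=1: (1 + 6) mod 4 = 3
i=2: (2 + 2) mod 4 = 0
i=3: (3 + 3) mod 4 = 2
Known residues: [0, 2, 3]; need a permutation of 0..3, so missing residue r = 1
Need (0 + s) mod 4 = 1; smallest s = (1 - 0) mod 4 = 1

Answer: 1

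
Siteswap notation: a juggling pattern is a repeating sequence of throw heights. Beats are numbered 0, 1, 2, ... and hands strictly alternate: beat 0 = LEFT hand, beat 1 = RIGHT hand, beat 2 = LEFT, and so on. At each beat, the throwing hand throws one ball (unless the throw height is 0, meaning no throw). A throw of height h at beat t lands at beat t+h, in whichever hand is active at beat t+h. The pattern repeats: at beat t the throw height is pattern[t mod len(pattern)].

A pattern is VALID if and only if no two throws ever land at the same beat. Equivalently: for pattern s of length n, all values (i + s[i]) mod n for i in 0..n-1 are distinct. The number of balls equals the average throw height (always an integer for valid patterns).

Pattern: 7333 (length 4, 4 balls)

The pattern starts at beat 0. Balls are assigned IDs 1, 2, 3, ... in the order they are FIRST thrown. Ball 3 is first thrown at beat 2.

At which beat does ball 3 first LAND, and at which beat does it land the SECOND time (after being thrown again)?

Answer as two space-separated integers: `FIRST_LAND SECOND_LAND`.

Beat 0 (L): throw ball1 h=7 -> lands@7:R; in-air after throw: [b1@7:R]
Beat 1 (R): throw ball2 h=3 -> lands@4:L; in-air after throw: [b2@4:L b1@7:R]
Beat 2 (L): throw ball3 h=3 -> lands@5:R; in-air after throw: [b2@4:L b3@5:R b1@7:R]
Beat 3 (R): throw ball4 h=3 -> lands@6:L; in-air after throw: [b2@4:L b3@5:R b4@6:L b1@7:R]
Beat 4 (L): throw ball2 h=7 -> lands@11:R; in-air after throw: [b3@5:R b4@6:L b1@7:R b2@11:R]
Beat 5 (R): throw ball3 h=3 -> lands@8:L; in-air after throw: [b4@6:L b1@7:R b3@8:L b2@11:R]
Beat 6 (L): throw ball4 h=3 -> lands@9:R; in-air after throw: [b1@7:R b3@8:L b4@9:R b2@11:R]
Beat 7 (R): throw ball1 h=3 -> lands@10:L; in-air after throw: [b3@8:L b4@9:R b1@10:L b2@11:R]
Beat 8 (L): throw ball3 h=7 -> lands@15:R; in-air after throw: [b4@9:R b1@10:L b2@11:R b3@15:R]
Ball 3: thrown@2 h=3 -> first land @5; rethrown@5 h=3 -> second land @8

Answer: 5 8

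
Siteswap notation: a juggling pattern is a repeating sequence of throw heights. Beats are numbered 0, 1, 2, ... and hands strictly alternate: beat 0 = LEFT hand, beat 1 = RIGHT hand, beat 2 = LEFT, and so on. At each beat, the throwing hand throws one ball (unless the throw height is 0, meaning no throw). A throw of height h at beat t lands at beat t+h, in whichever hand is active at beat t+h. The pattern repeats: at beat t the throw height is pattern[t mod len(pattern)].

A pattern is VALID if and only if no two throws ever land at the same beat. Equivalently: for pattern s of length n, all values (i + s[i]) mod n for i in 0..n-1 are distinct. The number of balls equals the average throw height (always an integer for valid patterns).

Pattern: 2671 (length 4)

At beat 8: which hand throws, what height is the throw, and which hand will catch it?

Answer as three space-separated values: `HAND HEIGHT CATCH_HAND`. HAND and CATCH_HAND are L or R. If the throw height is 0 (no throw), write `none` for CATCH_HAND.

Answer: L 2 L

Derivation:
Beat 8: 8 mod 2 = 0, so hand = L
Throw height = pattern[8 mod 4] = pattern[0] = 2
Lands at beat 8+2=10, 10 mod 2 = 0, so catch hand = L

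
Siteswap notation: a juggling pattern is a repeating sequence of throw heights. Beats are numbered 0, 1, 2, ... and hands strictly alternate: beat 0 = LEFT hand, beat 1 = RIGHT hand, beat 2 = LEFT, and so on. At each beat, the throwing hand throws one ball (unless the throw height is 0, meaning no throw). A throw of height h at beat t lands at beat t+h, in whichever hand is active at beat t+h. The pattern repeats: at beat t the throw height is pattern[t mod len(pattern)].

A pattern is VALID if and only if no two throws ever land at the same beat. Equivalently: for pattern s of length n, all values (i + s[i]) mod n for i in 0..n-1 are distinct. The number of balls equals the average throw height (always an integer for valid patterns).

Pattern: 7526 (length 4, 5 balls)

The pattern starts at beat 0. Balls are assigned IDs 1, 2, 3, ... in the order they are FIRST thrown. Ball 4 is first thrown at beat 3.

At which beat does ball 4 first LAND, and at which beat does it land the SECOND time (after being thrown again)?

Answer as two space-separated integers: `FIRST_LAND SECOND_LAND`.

Beat 0 (L): throw ball1 h=7 -> lands@7:R; in-air after throw: [b1@7:R]
Beat 1 (R): throw ball2 h=5 -> lands@6:L; in-air after throw: [b2@6:L b1@7:R]
Beat 2 (L): throw ball3 h=2 -> lands@4:L; in-air after throw: [b3@4:L b2@6:L b1@7:R]
Beat 3 (R): throw ball4 h=6 -> lands@9:R; in-air after throw: [b3@4:L b2@6:L b1@7:R b4@9:R]
Beat 4 (L): throw ball3 h=7 -> lands@11:R; in-air after throw: [b2@6:L b1@7:R b4@9:R b3@11:R]
Beat 5 (R): throw ball5 h=5 -> lands@10:L; in-air after throw: [b2@6:L b1@7:R b4@9:R b5@10:L b3@11:R]
Beat 6 (L): throw ball2 h=2 -> lands@8:L; in-air after throw: [b1@7:R b2@8:L b4@9:R b5@10:L b3@11:R]
Beat 7 (R): throw ball1 h=6 -> lands@13:R; in-air after throw: [b2@8:L b4@9:R b5@10:L b3@11:R b1@13:R]
Beat 8 (L): throw ball2 h=7 -> lands@15:R; in-air after throw: [b4@9:R b5@10:L b3@11:R b1@13:R b2@15:R]
Beat 9 (R): throw ball4 h=5 -> lands@14:L; in-air after throw: [b5@10:L b3@11:R b1@13:R b4@14:L b2@15:R]
Beat 10 (L): throw ball5 h=2 -> lands@12:L; in-air after throw: [b3@11:R b5@12:L b1@13:R b4@14:L b2@15:R]
Beat 11 (R): throw ball3 h=6 -> lands@17:R; in-air after throw: [b5@12:L b1@13:R b4@14:L b2@15:R b3@17:R]
Beat 12 (L): throw ball5 h=7 -> lands@19:R; in-air after throw: [b1@13:R b4@14:L b2@15:R b3@17:R b5@19:R]
Beat 13 (R): throw ball1 h=5 -> lands@18:L; in-air after throw: [b4@14:L b2@15:R b3@17:R b1@18:L b5@19:R]
Beat 14 (L): throw ball4 h=2 -> lands@16:L; in-air after throw: [b2@15:R b4@16:L b3@17:R b1@18:L b5@19:R]
Ball 4: thrown@3 h=6 -> first land @9; rethrown@9 h=5 -> second land @14

Answer: 9 14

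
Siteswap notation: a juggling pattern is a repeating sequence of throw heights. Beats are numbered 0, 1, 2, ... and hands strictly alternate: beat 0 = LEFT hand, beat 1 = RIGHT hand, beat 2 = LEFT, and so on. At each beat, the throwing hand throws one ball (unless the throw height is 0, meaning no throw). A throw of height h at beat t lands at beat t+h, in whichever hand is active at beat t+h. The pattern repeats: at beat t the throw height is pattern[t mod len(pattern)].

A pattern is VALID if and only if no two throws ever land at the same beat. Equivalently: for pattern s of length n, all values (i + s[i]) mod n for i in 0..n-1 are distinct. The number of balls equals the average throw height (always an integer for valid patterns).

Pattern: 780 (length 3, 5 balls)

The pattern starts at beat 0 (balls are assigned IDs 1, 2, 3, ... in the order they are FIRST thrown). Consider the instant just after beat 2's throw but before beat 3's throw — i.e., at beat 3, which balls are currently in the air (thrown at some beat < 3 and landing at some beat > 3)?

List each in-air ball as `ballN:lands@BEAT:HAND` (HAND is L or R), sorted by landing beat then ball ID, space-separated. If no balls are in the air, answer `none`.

Answer: ball1:lands@7:R ball2:lands@9:R

Derivation:
Beat 0 (L): throw ball1 h=7 -> lands@7:R; in-air after throw: [b1@7:R]
Beat 1 (R): throw ball2 h=8 -> lands@9:R; in-air after throw: [b1@7:R b2@9:R]
Beat 3 (R): throw ball3 h=7 -> lands@10:L; in-air after throw: [b1@7:R b2@9:R b3@10:L]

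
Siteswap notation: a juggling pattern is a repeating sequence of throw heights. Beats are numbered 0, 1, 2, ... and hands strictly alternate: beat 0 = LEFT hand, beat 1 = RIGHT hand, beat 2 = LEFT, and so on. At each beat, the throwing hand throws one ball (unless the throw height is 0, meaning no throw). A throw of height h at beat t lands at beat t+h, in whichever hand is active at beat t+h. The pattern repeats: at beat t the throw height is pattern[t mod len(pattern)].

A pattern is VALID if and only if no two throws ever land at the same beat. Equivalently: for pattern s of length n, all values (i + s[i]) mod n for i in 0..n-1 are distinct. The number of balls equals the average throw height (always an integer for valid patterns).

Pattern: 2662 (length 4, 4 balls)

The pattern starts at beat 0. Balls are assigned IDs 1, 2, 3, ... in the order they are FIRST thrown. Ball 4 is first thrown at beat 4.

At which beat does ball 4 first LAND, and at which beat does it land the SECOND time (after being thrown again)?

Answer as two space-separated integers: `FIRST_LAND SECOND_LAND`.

Beat 0 (L): throw ball1 h=2 -> lands@2:L; in-air after throw: [b1@2:L]
Beat 1 (R): throw ball2 h=6 -> lands@7:R; in-air after throw: [b1@2:L b2@7:R]
Beat 2 (L): throw ball1 h=6 -> lands@8:L; in-air after throw: [b2@7:R b1@8:L]
Beat 3 (R): throw ball3 h=2 -> lands@5:R; in-air after throw: [b3@5:R b2@7:R b1@8:L]
Beat 4 (L): throw ball4 h=2 -> lands@6:L; in-air after throw: [b3@5:R b4@6:L b2@7:R b1@8:L]
Beat 5 (R): throw ball3 h=6 -> lands@11:R; in-air after throw: [b4@6:L b2@7:R b1@8:L b3@11:R]
Beat 6 (L): throw ball4 h=6 -> lands@12:L; in-air after throw: [b2@7:R b1@8:L b3@11:R b4@12:L]
Beat 7 (R): throw ball2 h=2 -> lands@9:R; in-air after throw: [b1@8:L b2@9:R b3@11:R b4@12:L]
Beat 8 (L): throw ball1 h=2 -> lands@10:L; in-air after throw: [b2@9:R b1@10:L b3@11:R b4@12:L]
Beat 9 (R): throw ball2 h=6 -> lands@15:R; in-air after throw: [b1@10:L b3@11:R b4@12:L b2@15:R]
Beat 10 (L): throw ball1 h=6 -> lands@16:L; in-air after throw: [b3@11:R b4@12:L b2@15:R b1@16:L]
Beat 11 (R): throw ball3 h=2 -> lands@13:R; in-air after throw: [b4@12:L b3@13:R b2@15:R b1@16:L]
Beat 12 (L): throw ball4 h=2 -> lands@14:L; in-air after throw: [b3@13:R b4@14:L b2@15:R b1@16:L]
Ball 4: thrown@4 h=2 -> first land @6; rethrown@6 h=6 -> second land @12

Answer: 6 12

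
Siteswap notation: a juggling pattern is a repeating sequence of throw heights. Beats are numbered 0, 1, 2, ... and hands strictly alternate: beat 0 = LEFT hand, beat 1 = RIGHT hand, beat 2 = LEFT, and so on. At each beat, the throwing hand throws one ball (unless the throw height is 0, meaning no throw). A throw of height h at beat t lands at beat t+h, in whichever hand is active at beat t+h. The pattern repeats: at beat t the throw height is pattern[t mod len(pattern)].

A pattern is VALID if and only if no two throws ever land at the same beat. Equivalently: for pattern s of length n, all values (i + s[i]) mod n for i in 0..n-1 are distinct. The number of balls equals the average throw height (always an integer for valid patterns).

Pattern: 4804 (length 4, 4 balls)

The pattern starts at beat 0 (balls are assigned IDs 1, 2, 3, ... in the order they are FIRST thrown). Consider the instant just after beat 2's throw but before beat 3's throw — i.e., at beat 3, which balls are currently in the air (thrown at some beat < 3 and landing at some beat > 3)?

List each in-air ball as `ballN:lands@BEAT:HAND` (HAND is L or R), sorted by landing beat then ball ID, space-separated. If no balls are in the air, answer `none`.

Beat 0 (L): throw ball1 h=4 -> lands@4:L; in-air after throw: [b1@4:L]
Beat 1 (R): throw ball2 h=8 -> lands@9:R; in-air after throw: [b1@4:L b2@9:R]
Beat 3 (R): throw ball3 h=4 -> lands@7:R; in-air after throw: [b1@4:L b3@7:R b2@9:R]

Answer: ball1:lands@4:L ball2:lands@9:R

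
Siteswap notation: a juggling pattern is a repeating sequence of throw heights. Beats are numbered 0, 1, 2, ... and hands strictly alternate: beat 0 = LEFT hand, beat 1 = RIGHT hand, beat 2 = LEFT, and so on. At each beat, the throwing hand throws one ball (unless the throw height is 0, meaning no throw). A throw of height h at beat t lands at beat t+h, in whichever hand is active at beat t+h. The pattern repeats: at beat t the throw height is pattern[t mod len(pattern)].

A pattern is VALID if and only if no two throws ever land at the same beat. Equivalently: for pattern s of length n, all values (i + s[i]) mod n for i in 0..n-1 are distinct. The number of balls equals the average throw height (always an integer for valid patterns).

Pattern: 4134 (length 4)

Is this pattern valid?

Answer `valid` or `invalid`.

Answer: valid

Derivation:
i=0: (i + s[i]) mod n = (0 + 4) mod 4 = 0
i=1: (i + s[i]) mod n = (1 + 1) mod 4 = 2
i=2: (i + s[i]) mod n = (2 + 3) mod 4 = 1
i=3: (i + s[i]) mod n = (3 + 4) mod 4 = 3
Residues: [0, 2, 1, 3], distinct: True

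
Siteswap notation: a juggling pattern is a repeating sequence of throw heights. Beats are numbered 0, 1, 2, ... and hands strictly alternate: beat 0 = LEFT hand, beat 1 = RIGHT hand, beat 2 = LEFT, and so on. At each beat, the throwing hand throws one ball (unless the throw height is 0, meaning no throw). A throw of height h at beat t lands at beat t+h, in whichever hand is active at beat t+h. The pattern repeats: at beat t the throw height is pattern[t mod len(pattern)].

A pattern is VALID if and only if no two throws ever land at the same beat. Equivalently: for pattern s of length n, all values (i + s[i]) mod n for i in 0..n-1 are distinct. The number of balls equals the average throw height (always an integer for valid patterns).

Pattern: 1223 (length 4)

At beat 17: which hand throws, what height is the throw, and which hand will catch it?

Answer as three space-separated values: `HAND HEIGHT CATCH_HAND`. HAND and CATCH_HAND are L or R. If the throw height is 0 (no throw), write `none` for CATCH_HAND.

Beat 17: 17 mod 2 = 1, so hand = R
Throw height = pattern[17 mod 4] = pattern[1] = 2
Lands at beat 17+2=19, 19 mod 2 = 1, so catch hand = R

Answer: R 2 R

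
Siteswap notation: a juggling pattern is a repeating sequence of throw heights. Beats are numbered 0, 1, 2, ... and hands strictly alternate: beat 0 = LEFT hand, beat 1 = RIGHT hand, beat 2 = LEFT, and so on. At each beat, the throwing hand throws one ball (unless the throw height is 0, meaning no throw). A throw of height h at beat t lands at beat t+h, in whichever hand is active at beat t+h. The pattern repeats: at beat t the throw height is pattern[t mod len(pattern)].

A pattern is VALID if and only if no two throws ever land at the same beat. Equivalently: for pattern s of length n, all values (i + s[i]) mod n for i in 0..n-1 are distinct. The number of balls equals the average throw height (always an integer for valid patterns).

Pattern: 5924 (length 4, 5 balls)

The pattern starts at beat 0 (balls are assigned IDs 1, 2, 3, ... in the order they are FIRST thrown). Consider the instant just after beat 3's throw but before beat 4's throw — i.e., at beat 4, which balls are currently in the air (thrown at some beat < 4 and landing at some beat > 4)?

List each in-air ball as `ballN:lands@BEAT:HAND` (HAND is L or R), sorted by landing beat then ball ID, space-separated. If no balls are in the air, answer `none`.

Answer: ball1:lands@5:R ball4:lands@7:R ball2:lands@10:L

Derivation:
Beat 0 (L): throw ball1 h=5 -> lands@5:R; in-air after throw: [b1@5:R]
Beat 1 (R): throw ball2 h=9 -> lands@10:L; in-air after throw: [b1@5:R b2@10:L]
Beat 2 (L): throw ball3 h=2 -> lands@4:L; in-air after throw: [b3@4:L b1@5:R b2@10:L]
Beat 3 (R): throw ball4 h=4 -> lands@7:R; in-air after throw: [b3@4:L b1@5:R b4@7:R b2@10:L]
Beat 4 (L): throw ball3 h=5 -> lands@9:R; in-air after throw: [b1@5:R b4@7:R b3@9:R b2@10:L]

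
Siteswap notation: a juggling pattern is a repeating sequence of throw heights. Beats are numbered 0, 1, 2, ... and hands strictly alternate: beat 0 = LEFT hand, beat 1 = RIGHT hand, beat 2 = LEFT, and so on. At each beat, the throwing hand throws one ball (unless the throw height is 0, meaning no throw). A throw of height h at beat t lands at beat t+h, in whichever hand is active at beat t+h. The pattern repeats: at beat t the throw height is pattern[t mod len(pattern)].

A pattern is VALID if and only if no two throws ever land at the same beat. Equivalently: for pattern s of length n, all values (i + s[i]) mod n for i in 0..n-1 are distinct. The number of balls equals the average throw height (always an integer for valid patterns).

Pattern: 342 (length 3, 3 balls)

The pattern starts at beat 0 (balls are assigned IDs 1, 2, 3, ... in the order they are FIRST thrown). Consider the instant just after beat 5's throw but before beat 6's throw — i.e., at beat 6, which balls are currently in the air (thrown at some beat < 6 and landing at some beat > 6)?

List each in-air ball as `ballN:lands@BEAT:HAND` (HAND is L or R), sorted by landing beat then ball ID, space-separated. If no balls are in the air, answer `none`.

Answer: ball2:lands@7:R ball3:lands@8:L

Derivation:
Beat 0 (L): throw ball1 h=3 -> lands@3:R; in-air after throw: [b1@3:R]
Beat 1 (R): throw ball2 h=4 -> lands@5:R; in-air after throw: [b1@3:R b2@5:R]
Beat 2 (L): throw ball3 h=2 -> lands@4:L; in-air after throw: [b1@3:R b3@4:L b2@5:R]
Beat 3 (R): throw ball1 h=3 -> lands@6:L; in-air after throw: [b3@4:L b2@5:R b1@6:L]
Beat 4 (L): throw ball3 h=4 -> lands@8:L; in-air after throw: [b2@5:R b1@6:L b3@8:L]
Beat 5 (R): throw ball2 h=2 -> lands@7:R; in-air after throw: [b1@6:L b2@7:R b3@8:L]
Beat 6 (L): throw ball1 h=3 -> lands@9:R; in-air after throw: [b2@7:R b3@8:L b1@9:R]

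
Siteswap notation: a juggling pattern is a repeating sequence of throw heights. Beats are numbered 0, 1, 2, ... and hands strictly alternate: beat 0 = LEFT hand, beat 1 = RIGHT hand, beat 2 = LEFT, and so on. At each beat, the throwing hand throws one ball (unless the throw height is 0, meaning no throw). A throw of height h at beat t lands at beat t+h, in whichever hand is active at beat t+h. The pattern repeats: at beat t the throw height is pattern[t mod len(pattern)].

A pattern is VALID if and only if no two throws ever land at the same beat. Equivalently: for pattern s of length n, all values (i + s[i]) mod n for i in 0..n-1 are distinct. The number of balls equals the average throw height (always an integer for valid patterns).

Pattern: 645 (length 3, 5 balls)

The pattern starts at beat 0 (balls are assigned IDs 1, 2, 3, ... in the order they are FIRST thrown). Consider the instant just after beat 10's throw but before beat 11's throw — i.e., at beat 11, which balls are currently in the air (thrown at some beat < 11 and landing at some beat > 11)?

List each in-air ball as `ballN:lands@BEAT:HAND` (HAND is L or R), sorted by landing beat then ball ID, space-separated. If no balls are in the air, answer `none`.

Beat 0 (L): throw ball1 h=6 -> lands@6:L; in-air after throw: [b1@6:L]
Beat 1 (R): throw ball2 h=4 -> lands@5:R; in-air after throw: [b2@5:R b1@6:L]
Beat 2 (L): throw ball3 h=5 -> lands@7:R; in-air after throw: [b2@5:R b1@6:L b3@7:R]
Beat 3 (R): throw ball4 h=6 -> lands@9:R; in-air after throw: [b2@5:R b1@6:L b3@7:R b4@9:R]
Beat 4 (L): throw ball5 h=4 -> lands@8:L; in-air after throw: [b2@5:R b1@6:L b3@7:R b5@8:L b4@9:R]
Beat 5 (R): throw ball2 h=5 -> lands@10:L; in-air after throw: [b1@6:L b3@7:R b5@8:L b4@9:R b2@10:L]
Beat 6 (L): throw ball1 h=6 -> lands@12:L; in-air after throw: [b3@7:R b5@8:L b4@9:R b2@10:L b1@12:L]
Beat 7 (R): throw ball3 h=4 -> lands@11:R; in-air after throw: [b5@8:L b4@9:R b2@10:L b3@11:R b1@12:L]
Beat 8 (L): throw ball5 h=5 -> lands@13:R; in-air after throw: [b4@9:R b2@10:L b3@11:R b1@12:L b5@13:R]
Beat 9 (R): throw ball4 h=6 -> lands@15:R; in-air after throw: [b2@10:L b3@11:R b1@12:L b5@13:R b4@15:R]
Beat 10 (L): throw ball2 h=4 -> lands@14:L; in-air after throw: [b3@11:R b1@12:L b5@13:R b2@14:L b4@15:R]
Beat 11 (R): throw ball3 h=5 -> lands@16:L; in-air after throw: [b1@12:L b5@13:R b2@14:L b4@15:R b3@16:L]

Answer: ball1:lands@12:L ball5:lands@13:R ball2:lands@14:L ball4:lands@15:R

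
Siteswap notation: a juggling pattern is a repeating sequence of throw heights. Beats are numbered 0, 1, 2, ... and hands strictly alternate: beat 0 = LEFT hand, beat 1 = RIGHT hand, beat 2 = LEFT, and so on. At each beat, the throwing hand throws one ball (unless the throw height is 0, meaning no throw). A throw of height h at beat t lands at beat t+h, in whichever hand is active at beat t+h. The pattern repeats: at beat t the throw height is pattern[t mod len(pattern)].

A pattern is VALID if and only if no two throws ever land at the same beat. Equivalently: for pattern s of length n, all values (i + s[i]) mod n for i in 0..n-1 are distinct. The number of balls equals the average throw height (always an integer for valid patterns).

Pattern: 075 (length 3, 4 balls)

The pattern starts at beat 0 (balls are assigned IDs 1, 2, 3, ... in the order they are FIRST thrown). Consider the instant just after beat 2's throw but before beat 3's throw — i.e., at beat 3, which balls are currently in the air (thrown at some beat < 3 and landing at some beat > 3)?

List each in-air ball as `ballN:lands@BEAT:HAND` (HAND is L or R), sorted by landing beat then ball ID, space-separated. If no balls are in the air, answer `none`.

Beat 1 (R): throw ball1 h=7 -> lands@8:L; in-air after throw: [b1@8:L]
Beat 2 (L): throw ball2 h=5 -> lands@7:R; in-air after throw: [b2@7:R b1@8:L]

Answer: ball2:lands@7:R ball1:lands@8:L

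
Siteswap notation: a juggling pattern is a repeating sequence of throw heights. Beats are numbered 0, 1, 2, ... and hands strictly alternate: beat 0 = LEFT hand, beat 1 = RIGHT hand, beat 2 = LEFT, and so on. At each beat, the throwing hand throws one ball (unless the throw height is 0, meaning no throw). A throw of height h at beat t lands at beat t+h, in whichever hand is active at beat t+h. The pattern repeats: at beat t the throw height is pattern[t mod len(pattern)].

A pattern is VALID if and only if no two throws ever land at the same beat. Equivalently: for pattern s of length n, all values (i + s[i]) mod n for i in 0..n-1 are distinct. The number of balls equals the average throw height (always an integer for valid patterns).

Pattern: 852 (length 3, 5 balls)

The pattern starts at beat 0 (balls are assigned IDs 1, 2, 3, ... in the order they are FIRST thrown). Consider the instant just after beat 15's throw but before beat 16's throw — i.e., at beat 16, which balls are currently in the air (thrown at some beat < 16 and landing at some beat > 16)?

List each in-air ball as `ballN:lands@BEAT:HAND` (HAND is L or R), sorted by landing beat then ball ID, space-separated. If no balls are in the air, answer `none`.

Beat 0 (L): throw ball1 h=8 -> lands@8:L; in-air after throw: [b1@8:L]
Beat 1 (R): throw ball2 h=5 -> lands@6:L; in-air after throw: [b2@6:L b1@8:L]
Beat 2 (L): throw ball3 h=2 -> lands@4:L; in-air after throw: [b3@4:L b2@6:L b1@8:L]
Beat 3 (R): throw ball4 h=8 -> lands@11:R; in-air after throw: [b3@4:L b2@6:L b1@8:L b4@11:R]
Beat 4 (L): throw ball3 h=5 -> lands@9:R; in-air after throw: [b2@6:L b1@8:L b3@9:R b4@11:R]
Beat 5 (R): throw ball5 h=2 -> lands@7:R; in-air after throw: [b2@6:L b5@7:R b1@8:L b3@9:R b4@11:R]
Beat 6 (L): throw ball2 h=8 -> lands@14:L; in-air after throw: [b5@7:R b1@8:L b3@9:R b4@11:R b2@14:L]
Beat 7 (R): throw ball5 h=5 -> lands@12:L; in-air after throw: [b1@8:L b3@9:R b4@11:R b5@12:L b2@14:L]
Beat 8 (L): throw ball1 h=2 -> lands@10:L; in-air after throw: [b3@9:R b1@10:L b4@11:R b5@12:L b2@14:L]
Beat 9 (R): throw ball3 h=8 -> lands@17:R; in-air after throw: [b1@10:L b4@11:R b5@12:L b2@14:L b3@17:R]
Beat 10 (L): throw ball1 h=5 -> lands@15:R; in-air after throw: [b4@11:R b5@12:L b2@14:L b1@15:R b3@17:R]
Beat 11 (R): throw ball4 h=2 -> lands@13:R; in-air after throw: [b5@12:L b4@13:R b2@14:L b1@15:R b3@17:R]
Beat 12 (L): throw ball5 h=8 -> lands@20:L; in-air after throw: [b4@13:R b2@14:L b1@15:R b3@17:R b5@20:L]
Beat 13 (R): throw ball4 h=5 -> lands@18:L; in-air after throw: [b2@14:L b1@15:R b3@17:R b4@18:L b5@20:L]
Beat 14 (L): throw ball2 h=2 -> lands@16:L; in-air after throw: [b1@15:R b2@16:L b3@17:R b4@18:L b5@20:L]
Beat 15 (R): throw ball1 h=8 -> lands@23:R; in-air after throw: [b2@16:L b3@17:R b4@18:L b5@20:L b1@23:R]
Beat 16 (L): throw ball2 h=5 -> lands@21:R; in-air after throw: [b3@17:R b4@18:L b5@20:L b2@21:R b1@23:R]

Answer: ball3:lands@17:R ball4:lands@18:L ball5:lands@20:L ball1:lands@23:R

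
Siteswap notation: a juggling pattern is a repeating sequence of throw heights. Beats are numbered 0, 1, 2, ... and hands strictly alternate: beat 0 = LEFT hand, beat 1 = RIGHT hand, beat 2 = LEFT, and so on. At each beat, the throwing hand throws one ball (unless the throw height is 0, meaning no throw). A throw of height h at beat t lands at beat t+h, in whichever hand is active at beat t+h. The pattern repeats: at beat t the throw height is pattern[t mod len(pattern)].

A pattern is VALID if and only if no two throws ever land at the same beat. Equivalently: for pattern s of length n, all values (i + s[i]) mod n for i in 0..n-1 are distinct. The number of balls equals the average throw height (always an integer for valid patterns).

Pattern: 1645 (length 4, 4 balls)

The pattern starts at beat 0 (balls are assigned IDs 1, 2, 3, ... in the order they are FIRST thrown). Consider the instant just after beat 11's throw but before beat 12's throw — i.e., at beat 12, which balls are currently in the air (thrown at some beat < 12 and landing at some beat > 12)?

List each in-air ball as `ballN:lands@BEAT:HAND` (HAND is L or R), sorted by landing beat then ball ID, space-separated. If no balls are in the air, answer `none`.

Beat 0 (L): throw ball1 h=1 -> lands@1:R; in-air after throw: [b1@1:R]
Beat 1 (R): throw ball1 h=6 -> lands@7:R; in-air after throw: [b1@7:R]
Beat 2 (L): throw ball2 h=4 -> lands@6:L; in-air after throw: [b2@6:L b1@7:R]
Beat 3 (R): throw ball3 h=5 -> lands@8:L; in-air after throw: [b2@6:L b1@7:R b3@8:L]
Beat 4 (L): throw ball4 h=1 -> lands@5:R; in-air after throw: [b4@5:R b2@6:L b1@7:R b3@8:L]
Beat 5 (R): throw ball4 h=6 -> lands@11:R; in-air after throw: [b2@6:L b1@7:R b3@8:L b4@11:R]
Beat 6 (L): throw ball2 h=4 -> lands@10:L; in-air after throw: [b1@7:R b3@8:L b2@10:L b4@11:R]
Beat 7 (R): throw ball1 h=5 -> lands@12:L; in-air after throw: [b3@8:L b2@10:L b4@11:R b1@12:L]
Beat 8 (L): throw ball3 h=1 -> lands@9:R; in-air after throw: [b3@9:R b2@10:L b4@11:R b1@12:L]
Beat 9 (R): throw ball3 h=6 -> lands@15:R; in-air after throw: [b2@10:L b4@11:R b1@12:L b3@15:R]
Beat 10 (L): throw ball2 h=4 -> lands@14:L; in-air after throw: [b4@11:R b1@12:L b2@14:L b3@15:R]
Beat 11 (R): throw ball4 h=5 -> lands@16:L; in-air after throw: [b1@12:L b2@14:L b3@15:R b4@16:L]
Beat 12 (L): throw ball1 h=1 -> lands@13:R; in-air after throw: [b1@13:R b2@14:L b3@15:R b4@16:L]

Answer: ball2:lands@14:L ball3:lands@15:R ball4:lands@16:L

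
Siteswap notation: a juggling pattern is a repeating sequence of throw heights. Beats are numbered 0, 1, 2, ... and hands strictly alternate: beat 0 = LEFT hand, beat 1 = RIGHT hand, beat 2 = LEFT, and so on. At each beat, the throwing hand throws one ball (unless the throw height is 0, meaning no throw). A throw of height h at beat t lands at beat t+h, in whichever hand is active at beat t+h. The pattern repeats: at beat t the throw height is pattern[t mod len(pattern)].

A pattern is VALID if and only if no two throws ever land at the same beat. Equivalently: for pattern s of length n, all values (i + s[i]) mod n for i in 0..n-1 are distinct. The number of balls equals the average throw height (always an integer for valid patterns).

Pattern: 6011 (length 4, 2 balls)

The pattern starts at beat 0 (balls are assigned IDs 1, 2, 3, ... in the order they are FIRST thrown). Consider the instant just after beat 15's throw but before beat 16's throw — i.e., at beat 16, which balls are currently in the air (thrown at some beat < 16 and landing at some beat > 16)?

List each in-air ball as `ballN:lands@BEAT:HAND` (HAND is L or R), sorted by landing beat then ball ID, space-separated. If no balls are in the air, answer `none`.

Beat 0 (L): throw ball1 h=6 -> lands@6:L; in-air after throw: [b1@6:L]
Beat 2 (L): throw ball2 h=1 -> lands@3:R; in-air after throw: [b2@3:R b1@6:L]
Beat 3 (R): throw ball2 h=1 -> lands@4:L; in-air after throw: [b2@4:L b1@6:L]
Beat 4 (L): throw ball2 h=6 -> lands@10:L; in-air after throw: [b1@6:L b2@10:L]
Beat 6 (L): throw ball1 h=1 -> lands@7:R; in-air after throw: [b1@7:R b2@10:L]
Beat 7 (R): throw ball1 h=1 -> lands@8:L; in-air after throw: [b1@8:L b2@10:L]
Beat 8 (L): throw ball1 h=6 -> lands@14:L; in-air after throw: [b2@10:L b1@14:L]
Beat 10 (L): throw ball2 h=1 -> lands@11:R; in-air after throw: [b2@11:R b1@14:L]
Beat 11 (R): throw ball2 h=1 -> lands@12:L; in-air after throw: [b2@12:L b1@14:L]
Beat 12 (L): throw ball2 h=6 -> lands@18:L; in-air after throw: [b1@14:L b2@18:L]
Beat 14 (L): throw ball1 h=1 -> lands@15:R; in-air after throw: [b1@15:R b2@18:L]
Beat 15 (R): throw ball1 h=1 -> lands@16:L; in-air after throw: [b1@16:L b2@18:L]
Beat 16 (L): throw ball1 h=6 -> lands@22:L; in-air after throw: [b2@18:L b1@22:L]

Answer: ball2:lands@18:L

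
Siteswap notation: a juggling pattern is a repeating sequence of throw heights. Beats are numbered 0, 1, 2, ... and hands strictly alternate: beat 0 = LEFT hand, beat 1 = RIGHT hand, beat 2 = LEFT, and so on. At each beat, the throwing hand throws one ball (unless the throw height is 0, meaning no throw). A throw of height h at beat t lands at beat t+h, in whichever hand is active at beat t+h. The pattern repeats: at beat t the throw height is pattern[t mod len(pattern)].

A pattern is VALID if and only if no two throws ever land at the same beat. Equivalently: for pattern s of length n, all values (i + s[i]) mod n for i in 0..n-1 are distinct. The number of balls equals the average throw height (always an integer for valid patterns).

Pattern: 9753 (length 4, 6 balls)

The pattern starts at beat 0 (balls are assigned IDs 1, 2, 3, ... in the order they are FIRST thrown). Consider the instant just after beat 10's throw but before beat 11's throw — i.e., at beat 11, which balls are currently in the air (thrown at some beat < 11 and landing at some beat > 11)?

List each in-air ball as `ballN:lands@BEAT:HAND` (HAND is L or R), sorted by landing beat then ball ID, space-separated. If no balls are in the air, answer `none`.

Answer: ball6:lands@12:L ball5:lands@13:R ball3:lands@15:R ball1:lands@16:L ball2:lands@17:R

Derivation:
Beat 0 (L): throw ball1 h=9 -> lands@9:R; in-air after throw: [b1@9:R]
Beat 1 (R): throw ball2 h=7 -> lands@8:L; in-air after throw: [b2@8:L b1@9:R]
Beat 2 (L): throw ball3 h=5 -> lands@7:R; in-air after throw: [b3@7:R b2@8:L b1@9:R]
Beat 3 (R): throw ball4 h=3 -> lands@6:L; in-air after throw: [b4@6:L b3@7:R b2@8:L b1@9:R]
Beat 4 (L): throw ball5 h=9 -> lands@13:R; in-air after throw: [b4@6:L b3@7:R b2@8:L b1@9:R b5@13:R]
Beat 5 (R): throw ball6 h=7 -> lands@12:L; in-air after throw: [b4@6:L b3@7:R b2@8:L b1@9:R b6@12:L b5@13:R]
Beat 6 (L): throw ball4 h=5 -> lands@11:R; in-air after throw: [b3@7:R b2@8:L b1@9:R b4@11:R b6@12:L b5@13:R]
Beat 7 (R): throw ball3 h=3 -> lands@10:L; in-air after throw: [b2@8:L b1@9:R b3@10:L b4@11:R b6@12:L b5@13:R]
Beat 8 (L): throw ball2 h=9 -> lands@17:R; in-air after throw: [b1@9:R b3@10:L b4@11:R b6@12:L b5@13:R b2@17:R]
Beat 9 (R): throw ball1 h=7 -> lands@16:L; in-air after throw: [b3@10:L b4@11:R b6@12:L b5@13:R b1@16:L b2@17:R]
Beat 10 (L): throw ball3 h=5 -> lands@15:R; in-air after throw: [b4@11:R b6@12:L b5@13:R b3@15:R b1@16:L b2@17:R]
Beat 11 (R): throw ball4 h=3 -> lands@14:L; in-air after throw: [b6@12:L b5@13:R b4@14:L b3@15:R b1@16:L b2@17:R]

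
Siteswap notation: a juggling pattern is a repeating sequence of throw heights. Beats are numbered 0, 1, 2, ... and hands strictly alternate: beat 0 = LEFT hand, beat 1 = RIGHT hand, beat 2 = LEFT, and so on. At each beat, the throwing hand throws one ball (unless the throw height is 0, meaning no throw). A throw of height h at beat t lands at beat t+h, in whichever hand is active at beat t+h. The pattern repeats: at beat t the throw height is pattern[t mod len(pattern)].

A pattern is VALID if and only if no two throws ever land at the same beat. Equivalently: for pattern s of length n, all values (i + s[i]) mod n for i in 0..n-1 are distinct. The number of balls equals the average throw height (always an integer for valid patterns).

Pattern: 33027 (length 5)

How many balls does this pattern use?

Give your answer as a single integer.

Pattern = [3, 3, 0, 2, 7], length n = 5
  position 0: throw height = 3, running sum = 3
  position 1: throw height = 3, running sum = 6
  position 2: throw height = 0, running sum = 6
  position 3: throw height = 2, running sum = 8
  position 4: throw height = 7, running sum = 15
Total sum = 15; balls = sum / n = 15 / 5 = 3

Answer: 3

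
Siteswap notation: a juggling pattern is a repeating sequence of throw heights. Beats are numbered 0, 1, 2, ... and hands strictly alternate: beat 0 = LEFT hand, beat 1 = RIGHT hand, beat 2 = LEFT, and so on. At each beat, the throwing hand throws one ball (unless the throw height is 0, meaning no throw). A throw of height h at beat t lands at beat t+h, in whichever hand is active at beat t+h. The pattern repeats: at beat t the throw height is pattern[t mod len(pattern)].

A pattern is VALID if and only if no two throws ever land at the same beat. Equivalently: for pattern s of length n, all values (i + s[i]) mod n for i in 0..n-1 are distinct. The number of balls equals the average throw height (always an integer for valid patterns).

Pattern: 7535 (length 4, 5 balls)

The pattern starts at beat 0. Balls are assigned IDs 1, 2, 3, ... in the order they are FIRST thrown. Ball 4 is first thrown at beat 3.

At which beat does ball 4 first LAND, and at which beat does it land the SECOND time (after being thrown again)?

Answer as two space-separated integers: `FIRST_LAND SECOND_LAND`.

Beat 0 (L): throw ball1 h=7 -> lands@7:R; in-air after throw: [b1@7:R]
Beat 1 (R): throw ball2 h=5 -> lands@6:L; in-air after throw: [b2@6:L b1@7:R]
Beat 2 (L): throw ball3 h=3 -> lands@5:R; in-air after throw: [b3@5:R b2@6:L b1@7:R]
Beat 3 (R): throw ball4 h=5 -> lands@8:L; in-air after throw: [b3@5:R b2@6:L b1@7:R b4@8:L]
Beat 4 (L): throw ball5 h=7 -> lands@11:R; in-air after throw: [b3@5:R b2@6:L b1@7:R b4@8:L b5@11:R]
Beat 5 (R): throw ball3 h=5 -> lands@10:L; in-air after throw: [b2@6:L b1@7:R b4@8:L b3@10:L b5@11:R]
Beat 6 (L): throw ball2 h=3 -> lands@9:R; in-air after throw: [b1@7:R b4@8:L b2@9:R b3@10:L b5@11:R]
Beat 7 (R): throw ball1 h=5 -> lands@12:L; in-air after throw: [b4@8:L b2@9:R b3@10:L b5@11:R b1@12:L]
Beat 8 (L): throw ball4 h=7 -> lands@15:R; in-air after throw: [b2@9:R b3@10:L b5@11:R b1@12:L b4@15:R]
Beat 9 (R): throw ball2 h=5 -> lands@14:L; in-air after throw: [b3@10:L b5@11:R b1@12:L b2@14:L b4@15:R]
Beat 10 (L): throw ball3 h=3 -> lands@13:R; in-air after throw: [b5@11:R b1@12:L b3@13:R b2@14:L b4@15:R]
Beat 11 (R): throw ball5 h=5 -> lands@16:L; in-air after throw: [b1@12:L b3@13:R b2@14:L b4@15:R b5@16:L]
Ball 4: thrown@3 h=5 -> first land @8; rethrown@8 h=7 -> second land @15

Answer: 8 15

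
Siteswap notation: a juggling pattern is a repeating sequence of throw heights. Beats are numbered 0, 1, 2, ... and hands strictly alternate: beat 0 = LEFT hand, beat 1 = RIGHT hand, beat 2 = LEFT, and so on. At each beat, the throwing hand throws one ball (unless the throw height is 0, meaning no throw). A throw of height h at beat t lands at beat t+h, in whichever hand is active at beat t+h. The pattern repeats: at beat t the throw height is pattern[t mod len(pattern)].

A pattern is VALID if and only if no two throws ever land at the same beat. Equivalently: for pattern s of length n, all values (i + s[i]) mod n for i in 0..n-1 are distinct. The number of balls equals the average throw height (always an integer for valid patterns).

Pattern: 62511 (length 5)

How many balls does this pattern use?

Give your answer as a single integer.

Answer: 3

Derivation:
Pattern = [6, 2, 5, 1, 1], length n = 5
  position 0: throw height = 6, running sum = 6
  position 1: throw height = 2, running sum = 8
  position 2: throw height = 5, running sum = 13
  position 3: throw height = 1, running sum = 14
  position 4: throw height = 1, running sum = 15
Total sum = 15; balls = sum / n = 15 / 5 = 3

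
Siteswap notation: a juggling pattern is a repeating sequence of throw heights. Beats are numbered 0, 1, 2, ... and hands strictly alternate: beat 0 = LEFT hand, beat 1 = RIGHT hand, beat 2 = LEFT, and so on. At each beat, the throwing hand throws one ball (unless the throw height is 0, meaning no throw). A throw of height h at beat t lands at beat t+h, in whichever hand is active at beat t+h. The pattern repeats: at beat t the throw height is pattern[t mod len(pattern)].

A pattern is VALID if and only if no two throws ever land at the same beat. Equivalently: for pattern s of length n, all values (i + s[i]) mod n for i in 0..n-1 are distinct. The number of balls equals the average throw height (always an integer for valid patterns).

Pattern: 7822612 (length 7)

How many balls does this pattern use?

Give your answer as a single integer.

Answer: 4

Derivation:
Pattern = [7, 8, 2, 2, 6, 1, 2], length n = 7
  position 0: throw height = 7, running sum = 7
  position 1: throw height = 8, running sum = 15
  position 2: throw height = 2, running sum = 17
  position 3: throw height = 2, running sum = 19
  position 4: throw height = 6, running sum = 25
  position 5: throw height = 1, running sum = 26
  position 6: throw height = 2, running sum = 28
Total sum = 28; balls = sum / n = 28 / 7 = 4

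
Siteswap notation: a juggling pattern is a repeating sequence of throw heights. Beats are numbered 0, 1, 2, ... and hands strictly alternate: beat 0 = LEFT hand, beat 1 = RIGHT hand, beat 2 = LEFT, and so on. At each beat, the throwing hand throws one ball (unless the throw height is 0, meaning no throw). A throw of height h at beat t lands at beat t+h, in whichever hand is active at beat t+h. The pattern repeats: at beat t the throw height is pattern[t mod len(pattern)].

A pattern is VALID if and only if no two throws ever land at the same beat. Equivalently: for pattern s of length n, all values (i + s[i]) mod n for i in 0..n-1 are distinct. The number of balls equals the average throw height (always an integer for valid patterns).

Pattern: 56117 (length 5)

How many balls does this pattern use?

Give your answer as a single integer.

Answer: 4

Derivation:
Pattern = [5, 6, 1, 1, 7], length n = 5
  position 0: throw height = 5, running sum = 5
  position 1: throw height = 6, running sum = 11
  position 2: throw height = 1, running sum = 12
  position 3: throw height = 1, running sum = 13
  position 4: throw height = 7, running sum = 20
Total sum = 20; balls = sum / n = 20 / 5 = 4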